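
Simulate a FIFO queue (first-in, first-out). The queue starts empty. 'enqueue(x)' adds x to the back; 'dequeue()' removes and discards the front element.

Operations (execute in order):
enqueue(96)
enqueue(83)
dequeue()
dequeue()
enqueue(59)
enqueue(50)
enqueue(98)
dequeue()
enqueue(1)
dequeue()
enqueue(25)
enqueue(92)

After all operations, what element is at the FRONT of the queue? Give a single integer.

enqueue(96): queue = [96]
enqueue(83): queue = [96, 83]
dequeue(): queue = [83]
dequeue(): queue = []
enqueue(59): queue = [59]
enqueue(50): queue = [59, 50]
enqueue(98): queue = [59, 50, 98]
dequeue(): queue = [50, 98]
enqueue(1): queue = [50, 98, 1]
dequeue(): queue = [98, 1]
enqueue(25): queue = [98, 1, 25]
enqueue(92): queue = [98, 1, 25, 92]

Answer: 98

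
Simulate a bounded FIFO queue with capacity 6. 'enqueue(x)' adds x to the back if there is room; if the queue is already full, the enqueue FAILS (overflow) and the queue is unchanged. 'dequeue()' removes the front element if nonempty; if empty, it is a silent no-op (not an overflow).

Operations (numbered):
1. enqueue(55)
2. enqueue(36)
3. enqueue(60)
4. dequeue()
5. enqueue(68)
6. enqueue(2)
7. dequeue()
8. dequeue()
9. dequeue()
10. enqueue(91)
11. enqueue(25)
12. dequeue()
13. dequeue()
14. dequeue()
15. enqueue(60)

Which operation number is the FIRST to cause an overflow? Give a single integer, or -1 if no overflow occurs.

1. enqueue(55): size=1
2. enqueue(36): size=2
3. enqueue(60): size=3
4. dequeue(): size=2
5. enqueue(68): size=3
6. enqueue(2): size=4
7. dequeue(): size=3
8. dequeue(): size=2
9. dequeue(): size=1
10. enqueue(91): size=2
11. enqueue(25): size=3
12. dequeue(): size=2
13. dequeue(): size=1
14. dequeue(): size=0
15. enqueue(60): size=1

Answer: -1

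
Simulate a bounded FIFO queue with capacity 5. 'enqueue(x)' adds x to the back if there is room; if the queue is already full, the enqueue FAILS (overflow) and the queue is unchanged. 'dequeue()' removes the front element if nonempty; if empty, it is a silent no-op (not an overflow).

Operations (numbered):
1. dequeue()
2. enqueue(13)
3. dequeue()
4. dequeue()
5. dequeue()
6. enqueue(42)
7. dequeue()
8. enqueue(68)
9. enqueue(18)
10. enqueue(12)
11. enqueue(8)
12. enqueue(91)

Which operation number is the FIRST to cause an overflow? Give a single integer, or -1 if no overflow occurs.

Answer: -1

Derivation:
1. dequeue(): empty, no-op, size=0
2. enqueue(13): size=1
3. dequeue(): size=0
4. dequeue(): empty, no-op, size=0
5. dequeue(): empty, no-op, size=0
6. enqueue(42): size=1
7. dequeue(): size=0
8. enqueue(68): size=1
9. enqueue(18): size=2
10. enqueue(12): size=3
11. enqueue(8): size=4
12. enqueue(91): size=5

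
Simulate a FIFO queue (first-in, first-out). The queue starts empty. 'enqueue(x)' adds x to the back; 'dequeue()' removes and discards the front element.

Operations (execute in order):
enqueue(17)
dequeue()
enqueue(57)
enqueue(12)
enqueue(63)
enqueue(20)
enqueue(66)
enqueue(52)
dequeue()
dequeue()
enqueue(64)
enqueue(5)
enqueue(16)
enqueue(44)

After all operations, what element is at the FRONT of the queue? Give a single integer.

enqueue(17): queue = [17]
dequeue(): queue = []
enqueue(57): queue = [57]
enqueue(12): queue = [57, 12]
enqueue(63): queue = [57, 12, 63]
enqueue(20): queue = [57, 12, 63, 20]
enqueue(66): queue = [57, 12, 63, 20, 66]
enqueue(52): queue = [57, 12, 63, 20, 66, 52]
dequeue(): queue = [12, 63, 20, 66, 52]
dequeue(): queue = [63, 20, 66, 52]
enqueue(64): queue = [63, 20, 66, 52, 64]
enqueue(5): queue = [63, 20, 66, 52, 64, 5]
enqueue(16): queue = [63, 20, 66, 52, 64, 5, 16]
enqueue(44): queue = [63, 20, 66, 52, 64, 5, 16, 44]

Answer: 63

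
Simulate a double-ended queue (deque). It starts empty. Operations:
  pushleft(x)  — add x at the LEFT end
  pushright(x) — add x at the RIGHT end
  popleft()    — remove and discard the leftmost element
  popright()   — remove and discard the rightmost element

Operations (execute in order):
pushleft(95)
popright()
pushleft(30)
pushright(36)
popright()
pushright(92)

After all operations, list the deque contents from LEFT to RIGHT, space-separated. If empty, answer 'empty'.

Answer: 30 92

Derivation:
pushleft(95): [95]
popright(): []
pushleft(30): [30]
pushright(36): [30, 36]
popright(): [30]
pushright(92): [30, 92]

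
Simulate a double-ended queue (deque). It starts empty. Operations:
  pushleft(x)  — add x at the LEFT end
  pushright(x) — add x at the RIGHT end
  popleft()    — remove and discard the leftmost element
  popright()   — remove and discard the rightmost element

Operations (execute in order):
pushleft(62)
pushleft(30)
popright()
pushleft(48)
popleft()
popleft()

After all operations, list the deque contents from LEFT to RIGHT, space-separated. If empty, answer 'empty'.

Answer: empty

Derivation:
pushleft(62): [62]
pushleft(30): [30, 62]
popright(): [30]
pushleft(48): [48, 30]
popleft(): [30]
popleft(): []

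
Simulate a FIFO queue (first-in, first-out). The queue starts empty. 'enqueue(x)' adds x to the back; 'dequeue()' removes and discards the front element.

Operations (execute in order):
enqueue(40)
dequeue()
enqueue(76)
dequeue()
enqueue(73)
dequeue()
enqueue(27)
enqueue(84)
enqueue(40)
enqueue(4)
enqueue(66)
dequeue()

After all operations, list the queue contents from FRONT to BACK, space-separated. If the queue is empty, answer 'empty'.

Answer: 84 40 4 66

Derivation:
enqueue(40): [40]
dequeue(): []
enqueue(76): [76]
dequeue(): []
enqueue(73): [73]
dequeue(): []
enqueue(27): [27]
enqueue(84): [27, 84]
enqueue(40): [27, 84, 40]
enqueue(4): [27, 84, 40, 4]
enqueue(66): [27, 84, 40, 4, 66]
dequeue(): [84, 40, 4, 66]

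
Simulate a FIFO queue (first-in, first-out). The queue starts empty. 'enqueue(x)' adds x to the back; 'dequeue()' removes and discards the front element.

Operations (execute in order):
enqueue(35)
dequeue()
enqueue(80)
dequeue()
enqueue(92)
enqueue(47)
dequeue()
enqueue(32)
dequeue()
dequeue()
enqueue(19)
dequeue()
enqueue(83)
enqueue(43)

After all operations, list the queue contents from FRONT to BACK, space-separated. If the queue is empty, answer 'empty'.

enqueue(35): [35]
dequeue(): []
enqueue(80): [80]
dequeue(): []
enqueue(92): [92]
enqueue(47): [92, 47]
dequeue(): [47]
enqueue(32): [47, 32]
dequeue(): [32]
dequeue(): []
enqueue(19): [19]
dequeue(): []
enqueue(83): [83]
enqueue(43): [83, 43]

Answer: 83 43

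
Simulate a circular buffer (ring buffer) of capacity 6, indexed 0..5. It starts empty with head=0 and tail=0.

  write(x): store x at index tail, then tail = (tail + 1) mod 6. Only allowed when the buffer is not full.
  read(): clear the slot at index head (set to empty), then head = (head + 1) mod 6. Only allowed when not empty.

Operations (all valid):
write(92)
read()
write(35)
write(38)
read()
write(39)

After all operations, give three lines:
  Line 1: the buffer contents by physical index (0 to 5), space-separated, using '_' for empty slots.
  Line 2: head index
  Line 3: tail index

write(92): buf=[92 _ _ _ _ _], head=0, tail=1, size=1
read(): buf=[_ _ _ _ _ _], head=1, tail=1, size=0
write(35): buf=[_ 35 _ _ _ _], head=1, tail=2, size=1
write(38): buf=[_ 35 38 _ _ _], head=1, tail=3, size=2
read(): buf=[_ _ 38 _ _ _], head=2, tail=3, size=1
write(39): buf=[_ _ 38 39 _ _], head=2, tail=4, size=2

Answer: _ _ 38 39 _ _
2
4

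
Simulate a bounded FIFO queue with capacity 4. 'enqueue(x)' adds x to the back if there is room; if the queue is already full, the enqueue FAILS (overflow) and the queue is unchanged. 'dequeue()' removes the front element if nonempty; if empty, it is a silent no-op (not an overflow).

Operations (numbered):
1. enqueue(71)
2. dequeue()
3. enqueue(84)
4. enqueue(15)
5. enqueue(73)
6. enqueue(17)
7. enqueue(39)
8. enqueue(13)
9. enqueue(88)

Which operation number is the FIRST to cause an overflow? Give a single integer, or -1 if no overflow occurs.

1. enqueue(71): size=1
2. dequeue(): size=0
3. enqueue(84): size=1
4. enqueue(15): size=2
5. enqueue(73): size=3
6. enqueue(17): size=4
7. enqueue(39): size=4=cap → OVERFLOW (fail)
8. enqueue(13): size=4=cap → OVERFLOW (fail)
9. enqueue(88): size=4=cap → OVERFLOW (fail)

Answer: 7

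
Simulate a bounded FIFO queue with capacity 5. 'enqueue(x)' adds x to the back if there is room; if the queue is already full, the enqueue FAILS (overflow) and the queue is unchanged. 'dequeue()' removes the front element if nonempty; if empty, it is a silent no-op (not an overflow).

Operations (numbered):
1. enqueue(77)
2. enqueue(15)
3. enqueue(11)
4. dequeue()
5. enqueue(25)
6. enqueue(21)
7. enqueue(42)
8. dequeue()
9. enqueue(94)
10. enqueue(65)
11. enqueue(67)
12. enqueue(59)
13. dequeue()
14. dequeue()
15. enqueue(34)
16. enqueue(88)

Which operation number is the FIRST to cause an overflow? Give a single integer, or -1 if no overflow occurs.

1. enqueue(77): size=1
2. enqueue(15): size=2
3. enqueue(11): size=3
4. dequeue(): size=2
5. enqueue(25): size=3
6. enqueue(21): size=4
7. enqueue(42): size=5
8. dequeue(): size=4
9. enqueue(94): size=5
10. enqueue(65): size=5=cap → OVERFLOW (fail)
11. enqueue(67): size=5=cap → OVERFLOW (fail)
12. enqueue(59): size=5=cap → OVERFLOW (fail)
13. dequeue(): size=4
14. dequeue(): size=3
15. enqueue(34): size=4
16. enqueue(88): size=5

Answer: 10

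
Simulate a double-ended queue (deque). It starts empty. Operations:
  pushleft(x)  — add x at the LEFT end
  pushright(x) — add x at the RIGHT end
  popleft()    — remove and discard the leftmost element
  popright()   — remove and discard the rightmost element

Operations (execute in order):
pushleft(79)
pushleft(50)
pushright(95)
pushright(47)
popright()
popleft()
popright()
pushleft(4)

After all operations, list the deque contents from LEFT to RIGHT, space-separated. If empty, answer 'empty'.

pushleft(79): [79]
pushleft(50): [50, 79]
pushright(95): [50, 79, 95]
pushright(47): [50, 79, 95, 47]
popright(): [50, 79, 95]
popleft(): [79, 95]
popright(): [79]
pushleft(4): [4, 79]

Answer: 4 79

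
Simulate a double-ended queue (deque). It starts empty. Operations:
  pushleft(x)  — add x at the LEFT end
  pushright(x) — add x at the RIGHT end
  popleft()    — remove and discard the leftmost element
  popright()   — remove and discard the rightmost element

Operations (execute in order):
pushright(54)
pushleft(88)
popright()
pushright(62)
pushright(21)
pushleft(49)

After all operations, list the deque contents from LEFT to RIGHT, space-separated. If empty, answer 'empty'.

Answer: 49 88 62 21

Derivation:
pushright(54): [54]
pushleft(88): [88, 54]
popright(): [88]
pushright(62): [88, 62]
pushright(21): [88, 62, 21]
pushleft(49): [49, 88, 62, 21]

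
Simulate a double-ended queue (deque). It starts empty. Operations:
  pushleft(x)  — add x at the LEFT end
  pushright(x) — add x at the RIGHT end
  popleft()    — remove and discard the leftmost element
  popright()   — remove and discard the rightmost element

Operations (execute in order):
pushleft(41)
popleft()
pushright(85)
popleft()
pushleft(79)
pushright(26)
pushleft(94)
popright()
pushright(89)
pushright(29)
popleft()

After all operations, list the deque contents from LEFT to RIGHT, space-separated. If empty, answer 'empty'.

pushleft(41): [41]
popleft(): []
pushright(85): [85]
popleft(): []
pushleft(79): [79]
pushright(26): [79, 26]
pushleft(94): [94, 79, 26]
popright(): [94, 79]
pushright(89): [94, 79, 89]
pushright(29): [94, 79, 89, 29]
popleft(): [79, 89, 29]

Answer: 79 89 29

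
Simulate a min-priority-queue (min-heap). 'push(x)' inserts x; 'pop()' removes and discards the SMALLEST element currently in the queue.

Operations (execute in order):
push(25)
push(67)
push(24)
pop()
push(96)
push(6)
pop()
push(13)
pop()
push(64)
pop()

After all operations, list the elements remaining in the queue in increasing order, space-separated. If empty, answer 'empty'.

Answer: 64 67 96

Derivation:
push(25): heap contents = [25]
push(67): heap contents = [25, 67]
push(24): heap contents = [24, 25, 67]
pop() → 24: heap contents = [25, 67]
push(96): heap contents = [25, 67, 96]
push(6): heap contents = [6, 25, 67, 96]
pop() → 6: heap contents = [25, 67, 96]
push(13): heap contents = [13, 25, 67, 96]
pop() → 13: heap contents = [25, 67, 96]
push(64): heap contents = [25, 64, 67, 96]
pop() → 25: heap contents = [64, 67, 96]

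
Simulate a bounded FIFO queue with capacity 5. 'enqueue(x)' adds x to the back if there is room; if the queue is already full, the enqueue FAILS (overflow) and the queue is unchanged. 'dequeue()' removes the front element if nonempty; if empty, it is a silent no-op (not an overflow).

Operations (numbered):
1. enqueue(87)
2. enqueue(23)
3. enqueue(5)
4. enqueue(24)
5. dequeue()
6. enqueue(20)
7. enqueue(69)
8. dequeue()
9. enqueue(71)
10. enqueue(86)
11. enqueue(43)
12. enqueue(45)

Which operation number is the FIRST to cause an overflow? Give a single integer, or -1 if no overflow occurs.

Answer: 10

Derivation:
1. enqueue(87): size=1
2. enqueue(23): size=2
3. enqueue(5): size=3
4. enqueue(24): size=4
5. dequeue(): size=3
6. enqueue(20): size=4
7. enqueue(69): size=5
8. dequeue(): size=4
9. enqueue(71): size=5
10. enqueue(86): size=5=cap → OVERFLOW (fail)
11. enqueue(43): size=5=cap → OVERFLOW (fail)
12. enqueue(45): size=5=cap → OVERFLOW (fail)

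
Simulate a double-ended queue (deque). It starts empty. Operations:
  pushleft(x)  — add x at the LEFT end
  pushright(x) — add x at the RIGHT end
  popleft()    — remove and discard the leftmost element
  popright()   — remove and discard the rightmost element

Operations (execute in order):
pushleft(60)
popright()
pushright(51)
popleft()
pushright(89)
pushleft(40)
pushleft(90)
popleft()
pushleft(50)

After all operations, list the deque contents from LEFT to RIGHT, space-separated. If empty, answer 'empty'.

Answer: 50 40 89

Derivation:
pushleft(60): [60]
popright(): []
pushright(51): [51]
popleft(): []
pushright(89): [89]
pushleft(40): [40, 89]
pushleft(90): [90, 40, 89]
popleft(): [40, 89]
pushleft(50): [50, 40, 89]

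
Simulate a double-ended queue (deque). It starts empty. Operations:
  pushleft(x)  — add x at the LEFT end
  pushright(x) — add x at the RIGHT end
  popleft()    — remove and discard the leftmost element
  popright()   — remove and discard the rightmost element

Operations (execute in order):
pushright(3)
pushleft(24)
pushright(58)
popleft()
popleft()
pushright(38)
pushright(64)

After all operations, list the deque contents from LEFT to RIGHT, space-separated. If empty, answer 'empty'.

Answer: 58 38 64

Derivation:
pushright(3): [3]
pushleft(24): [24, 3]
pushright(58): [24, 3, 58]
popleft(): [3, 58]
popleft(): [58]
pushright(38): [58, 38]
pushright(64): [58, 38, 64]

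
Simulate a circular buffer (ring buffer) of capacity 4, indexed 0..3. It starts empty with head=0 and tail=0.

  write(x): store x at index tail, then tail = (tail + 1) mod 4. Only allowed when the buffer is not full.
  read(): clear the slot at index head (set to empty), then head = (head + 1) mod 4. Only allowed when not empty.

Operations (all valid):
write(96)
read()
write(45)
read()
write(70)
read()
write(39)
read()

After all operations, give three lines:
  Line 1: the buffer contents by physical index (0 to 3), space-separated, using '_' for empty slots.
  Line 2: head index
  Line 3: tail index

write(96): buf=[96 _ _ _], head=0, tail=1, size=1
read(): buf=[_ _ _ _], head=1, tail=1, size=0
write(45): buf=[_ 45 _ _], head=1, tail=2, size=1
read(): buf=[_ _ _ _], head=2, tail=2, size=0
write(70): buf=[_ _ 70 _], head=2, tail=3, size=1
read(): buf=[_ _ _ _], head=3, tail=3, size=0
write(39): buf=[_ _ _ 39], head=3, tail=0, size=1
read(): buf=[_ _ _ _], head=0, tail=0, size=0

Answer: _ _ _ _
0
0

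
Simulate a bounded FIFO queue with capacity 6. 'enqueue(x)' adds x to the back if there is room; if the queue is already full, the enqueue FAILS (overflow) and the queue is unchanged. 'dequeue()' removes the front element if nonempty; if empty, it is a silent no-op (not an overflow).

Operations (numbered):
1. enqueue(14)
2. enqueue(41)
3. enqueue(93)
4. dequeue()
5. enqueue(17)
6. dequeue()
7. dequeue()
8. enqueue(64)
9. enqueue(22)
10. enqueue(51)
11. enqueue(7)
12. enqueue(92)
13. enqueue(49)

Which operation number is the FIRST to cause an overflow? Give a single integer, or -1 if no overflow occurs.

Answer: 13

Derivation:
1. enqueue(14): size=1
2. enqueue(41): size=2
3. enqueue(93): size=3
4. dequeue(): size=2
5. enqueue(17): size=3
6. dequeue(): size=2
7. dequeue(): size=1
8. enqueue(64): size=2
9. enqueue(22): size=3
10. enqueue(51): size=4
11. enqueue(7): size=5
12. enqueue(92): size=6
13. enqueue(49): size=6=cap → OVERFLOW (fail)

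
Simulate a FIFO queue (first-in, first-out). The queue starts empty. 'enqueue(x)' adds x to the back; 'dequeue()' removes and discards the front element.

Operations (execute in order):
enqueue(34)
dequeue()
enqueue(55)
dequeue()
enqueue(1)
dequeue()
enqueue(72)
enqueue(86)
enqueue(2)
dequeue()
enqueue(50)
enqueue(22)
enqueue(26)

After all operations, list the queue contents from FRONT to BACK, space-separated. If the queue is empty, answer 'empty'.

enqueue(34): [34]
dequeue(): []
enqueue(55): [55]
dequeue(): []
enqueue(1): [1]
dequeue(): []
enqueue(72): [72]
enqueue(86): [72, 86]
enqueue(2): [72, 86, 2]
dequeue(): [86, 2]
enqueue(50): [86, 2, 50]
enqueue(22): [86, 2, 50, 22]
enqueue(26): [86, 2, 50, 22, 26]

Answer: 86 2 50 22 26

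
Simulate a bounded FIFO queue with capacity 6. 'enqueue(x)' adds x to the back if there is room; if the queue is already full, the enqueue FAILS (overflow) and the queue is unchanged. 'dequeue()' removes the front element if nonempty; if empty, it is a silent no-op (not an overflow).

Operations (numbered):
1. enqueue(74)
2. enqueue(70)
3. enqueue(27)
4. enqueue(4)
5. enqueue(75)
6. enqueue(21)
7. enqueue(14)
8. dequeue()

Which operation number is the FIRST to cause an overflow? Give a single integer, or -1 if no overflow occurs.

1. enqueue(74): size=1
2. enqueue(70): size=2
3. enqueue(27): size=3
4. enqueue(4): size=4
5. enqueue(75): size=5
6. enqueue(21): size=6
7. enqueue(14): size=6=cap → OVERFLOW (fail)
8. dequeue(): size=5

Answer: 7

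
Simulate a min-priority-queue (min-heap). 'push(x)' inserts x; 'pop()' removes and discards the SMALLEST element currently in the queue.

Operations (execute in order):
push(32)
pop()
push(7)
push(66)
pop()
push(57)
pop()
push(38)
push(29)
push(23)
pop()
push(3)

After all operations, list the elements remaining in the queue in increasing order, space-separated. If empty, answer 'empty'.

Answer: 3 29 38 66

Derivation:
push(32): heap contents = [32]
pop() → 32: heap contents = []
push(7): heap contents = [7]
push(66): heap contents = [7, 66]
pop() → 7: heap contents = [66]
push(57): heap contents = [57, 66]
pop() → 57: heap contents = [66]
push(38): heap contents = [38, 66]
push(29): heap contents = [29, 38, 66]
push(23): heap contents = [23, 29, 38, 66]
pop() → 23: heap contents = [29, 38, 66]
push(3): heap contents = [3, 29, 38, 66]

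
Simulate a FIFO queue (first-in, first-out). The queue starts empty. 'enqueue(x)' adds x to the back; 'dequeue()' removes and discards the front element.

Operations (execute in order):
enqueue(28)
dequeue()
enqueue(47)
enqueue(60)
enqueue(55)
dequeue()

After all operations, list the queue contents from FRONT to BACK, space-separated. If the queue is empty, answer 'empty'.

enqueue(28): [28]
dequeue(): []
enqueue(47): [47]
enqueue(60): [47, 60]
enqueue(55): [47, 60, 55]
dequeue(): [60, 55]

Answer: 60 55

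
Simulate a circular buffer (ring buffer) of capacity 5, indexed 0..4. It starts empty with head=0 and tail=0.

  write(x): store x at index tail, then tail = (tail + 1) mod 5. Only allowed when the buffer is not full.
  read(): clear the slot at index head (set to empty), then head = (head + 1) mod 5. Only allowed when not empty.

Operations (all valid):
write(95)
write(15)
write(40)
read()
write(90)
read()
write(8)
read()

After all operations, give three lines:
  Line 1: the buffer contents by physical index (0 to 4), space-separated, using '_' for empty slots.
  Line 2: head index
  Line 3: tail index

write(95): buf=[95 _ _ _ _], head=0, tail=1, size=1
write(15): buf=[95 15 _ _ _], head=0, tail=2, size=2
write(40): buf=[95 15 40 _ _], head=0, tail=3, size=3
read(): buf=[_ 15 40 _ _], head=1, tail=3, size=2
write(90): buf=[_ 15 40 90 _], head=1, tail=4, size=3
read(): buf=[_ _ 40 90 _], head=2, tail=4, size=2
write(8): buf=[_ _ 40 90 8], head=2, tail=0, size=3
read(): buf=[_ _ _ 90 8], head=3, tail=0, size=2

Answer: _ _ _ 90 8
3
0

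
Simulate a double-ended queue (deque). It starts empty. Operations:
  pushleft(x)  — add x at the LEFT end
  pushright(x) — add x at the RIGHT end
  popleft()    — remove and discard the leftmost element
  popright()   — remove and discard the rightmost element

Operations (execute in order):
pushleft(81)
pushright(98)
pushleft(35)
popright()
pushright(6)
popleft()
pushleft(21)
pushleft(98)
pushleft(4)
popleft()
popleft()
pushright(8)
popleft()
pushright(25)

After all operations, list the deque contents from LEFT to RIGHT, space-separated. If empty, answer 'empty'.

Answer: 81 6 8 25

Derivation:
pushleft(81): [81]
pushright(98): [81, 98]
pushleft(35): [35, 81, 98]
popright(): [35, 81]
pushright(6): [35, 81, 6]
popleft(): [81, 6]
pushleft(21): [21, 81, 6]
pushleft(98): [98, 21, 81, 6]
pushleft(4): [4, 98, 21, 81, 6]
popleft(): [98, 21, 81, 6]
popleft(): [21, 81, 6]
pushright(8): [21, 81, 6, 8]
popleft(): [81, 6, 8]
pushright(25): [81, 6, 8, 25]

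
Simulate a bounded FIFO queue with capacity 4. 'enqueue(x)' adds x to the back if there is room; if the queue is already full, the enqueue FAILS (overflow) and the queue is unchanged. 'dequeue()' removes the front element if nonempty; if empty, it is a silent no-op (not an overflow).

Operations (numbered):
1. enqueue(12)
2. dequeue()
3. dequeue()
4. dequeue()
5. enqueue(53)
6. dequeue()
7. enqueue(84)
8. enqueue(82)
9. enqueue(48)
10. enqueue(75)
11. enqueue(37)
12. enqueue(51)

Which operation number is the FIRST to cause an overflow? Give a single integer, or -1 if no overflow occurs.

1. enqueue(12): size=1
2. dequeue(): size=0
3. dequeue(): empty, no-op, size=0
4. dequeue(): empty, no-op, size=0
5. enqueue(53): size=1
6. dequeue(): size=0
7. enqueue(84): size=1
8. enqueue(82): size=2
9. enqueue(48): size=3
10. enqueue(75): size=4
11. enqueue(37): size=4=cap → OVERFLOW (fail)
12. enqueue(51): size=4=cap → OVERFLOW (fail)

Answer: 11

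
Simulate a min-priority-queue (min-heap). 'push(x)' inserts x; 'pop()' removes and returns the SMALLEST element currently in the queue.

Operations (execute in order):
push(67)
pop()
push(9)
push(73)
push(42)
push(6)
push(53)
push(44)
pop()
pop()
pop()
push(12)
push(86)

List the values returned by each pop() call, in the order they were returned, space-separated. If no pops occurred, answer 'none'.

Answer: 67 6 9 42

Derivation:
push(67): heap contents = [67]
pop() → 67: heap contents = []
push(9): heap contents = [9]
push(73): heap contents = [9, 73]
push(42): heap contents = [9, 42, 73]
push(6): heap contents = [6, 9, 42, 73]
push(53): heap contents = [6, 9, 42, 53, 73]
push(44): heap contents = [6, 9, 42, 44, 53, 73]
pop() → 6: heap contents = [9, 42, 44, 53, 73]
pop() → 9: heap contents = [42, 44, 53, 73]
pop() → 42: heap contents = [44, 53, 73]
push(12): heap contents = [12, 44, 53, 73]
push(86): heap contents = [12, 44, 53, 73, 86]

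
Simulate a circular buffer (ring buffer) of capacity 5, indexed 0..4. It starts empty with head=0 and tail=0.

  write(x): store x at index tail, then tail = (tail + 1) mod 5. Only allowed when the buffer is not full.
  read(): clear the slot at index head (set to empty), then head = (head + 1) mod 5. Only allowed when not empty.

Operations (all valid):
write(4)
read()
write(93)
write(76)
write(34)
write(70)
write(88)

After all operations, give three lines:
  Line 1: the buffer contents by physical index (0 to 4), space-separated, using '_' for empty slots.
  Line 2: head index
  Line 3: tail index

Answer: 88 93 76 34 70
1
1

Derivation:
write(4): buf=[4 _ _ _ _], head=0, tail=1, size=1
read(): buf=[_ _ _ _ _], head=1, tail=1, size=0
write(93): buf=[_ 93 _ _ _], head=1, tail=2, size=1
write(76): buf=[_ 93 76 _ _], head=1, tail=3, size=2
write(34): buf=[_ 93 76 34 _], head=1, tail=4, size=3
write(70): buf=[_ 93 76 34 70], head=1, tail=0, size=4
write(88): buf=[88 93 76 34 70], head=1, tail=1, size=5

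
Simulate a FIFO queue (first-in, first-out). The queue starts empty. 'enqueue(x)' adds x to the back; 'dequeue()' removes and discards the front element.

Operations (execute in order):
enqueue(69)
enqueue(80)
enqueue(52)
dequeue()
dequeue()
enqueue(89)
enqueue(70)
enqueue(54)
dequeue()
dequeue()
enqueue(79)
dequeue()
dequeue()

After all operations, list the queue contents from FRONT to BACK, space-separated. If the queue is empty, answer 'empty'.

enqueue(69): [69]
enqueue(80): [69, 80]
enqueue(52): [69, 80, 52]
dequeue(): [80, 52]
dequeue(): [52]
enqueue(89): [52, 89]
enqueue(70): [52, 89, 70]
enqueue(54): [52, 89, 70, 54]
dequeue(): [89, 70, 54]
dequeue(): [70, 54]
enqueue(79): [70, 54, 79]
dequeue(): [54, 79]
dequeue(): [79]

Answer: 79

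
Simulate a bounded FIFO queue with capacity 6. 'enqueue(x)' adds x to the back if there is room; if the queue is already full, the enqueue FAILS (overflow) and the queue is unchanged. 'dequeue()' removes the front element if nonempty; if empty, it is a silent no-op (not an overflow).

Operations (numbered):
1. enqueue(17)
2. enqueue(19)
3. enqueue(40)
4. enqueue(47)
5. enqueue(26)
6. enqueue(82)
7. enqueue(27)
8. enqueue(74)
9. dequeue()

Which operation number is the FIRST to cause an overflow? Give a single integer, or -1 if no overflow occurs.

1. enqueue(17): size=1
2. enqueue(19): size=2
3. enqueue(40): size=3
4. enqueue(47): size=4
5. enqueue(26): size=5
6. enqueue(82): size=6
7. enqueue(27): size=6=cap → OVERFLOW (fail)
8. enqueue(74): size=6=cap → OVERFLOW (fail)
9. dequeue(): size=5

Answer: 7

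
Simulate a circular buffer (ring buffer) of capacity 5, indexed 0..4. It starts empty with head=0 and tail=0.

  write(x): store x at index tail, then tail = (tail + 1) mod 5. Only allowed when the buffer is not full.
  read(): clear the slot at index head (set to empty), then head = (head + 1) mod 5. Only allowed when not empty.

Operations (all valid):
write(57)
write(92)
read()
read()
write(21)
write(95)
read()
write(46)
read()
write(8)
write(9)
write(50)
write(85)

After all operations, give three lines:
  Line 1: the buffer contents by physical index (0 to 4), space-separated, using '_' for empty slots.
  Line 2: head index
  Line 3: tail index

write(57): buf=[57 _ _ _ _], head=0, tail=1, size=1
write(92): buf=[57 92 _ _ _], head=0, tail=2, size=2
read(): buf=[_ 92 _ _ _], head=1, tail=2, size=1
read(): buf=[_ _ _ _ _], head=2, tail=2, size=0
write(21): buf=[_ _ 21 _ _], head=2, tail=3, size=1
write(95): buf=[_ _ 21 95 _], head=2, tail=4, size=2
read(): buf=[_ _ _ 95 _], head=3, tail=4, size=1
write(46): buf=[_ _ _ 95 46], head=3, tail=0, size=2
read(): buf=[_ _ _ _ 46], head=4, tail=0, size=1
write(8): buf=[8 _ _ _ 46], head=4, tail=1, size=2
write(9): buf=[8 9 _ _ 46], head=4, tail=2, size=3
write(50): buf=[8 9 50 _ 46], head=4, tail=3, size=4
write(85): buf=[8 9 50 85 46], head=4, tail=4, size=5

Answer: 8 9 50 85 46
4
4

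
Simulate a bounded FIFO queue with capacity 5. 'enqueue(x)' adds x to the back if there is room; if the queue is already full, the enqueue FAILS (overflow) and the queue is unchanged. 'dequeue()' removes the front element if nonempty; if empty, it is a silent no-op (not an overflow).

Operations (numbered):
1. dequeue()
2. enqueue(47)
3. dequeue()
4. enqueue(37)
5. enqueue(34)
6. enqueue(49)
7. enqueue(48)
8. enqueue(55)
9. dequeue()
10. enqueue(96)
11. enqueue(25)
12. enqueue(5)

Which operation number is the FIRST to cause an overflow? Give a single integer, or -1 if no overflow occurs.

1. dequeue(): empty, no-op, size=0
2. enqueue(47): size=1
3. dequeue(): size=0
4. enqueue(37): size=1
5. enqueue(34): size=2
6. enqueue(49): size=3
7. enqueue(48): size=4
8. enqueue(55): size=5
9. dequeue(): size=4
10. enqueue(96): size=5
11. enqueue(25): size=5=cap → OVERFLOW (fail)
12. enqueue(5): size=5=cap → OVERFLOW (fail)

Answer: 11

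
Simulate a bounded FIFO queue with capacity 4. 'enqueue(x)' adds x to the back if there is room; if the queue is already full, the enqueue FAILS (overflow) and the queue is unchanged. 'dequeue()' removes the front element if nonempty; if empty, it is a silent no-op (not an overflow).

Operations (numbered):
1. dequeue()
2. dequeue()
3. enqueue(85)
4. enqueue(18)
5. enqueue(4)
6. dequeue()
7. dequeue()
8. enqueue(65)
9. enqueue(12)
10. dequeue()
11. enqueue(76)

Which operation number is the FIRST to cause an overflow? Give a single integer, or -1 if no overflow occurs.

1. dequeue(): empty, no-op, size=0
2. dequeue(): empty, no-op, size=0
3. enqueue(85): size=1
4. enqueue(18): size=2
5. enqueue(4): size=3
6. dequeue(): size=2
7. dequeue(): size=1
8. enqueue(65): size=2
9. enqueue(12): size=3
10. dequeue(): size=2
11. enqueue(76): size=3

Answer: -1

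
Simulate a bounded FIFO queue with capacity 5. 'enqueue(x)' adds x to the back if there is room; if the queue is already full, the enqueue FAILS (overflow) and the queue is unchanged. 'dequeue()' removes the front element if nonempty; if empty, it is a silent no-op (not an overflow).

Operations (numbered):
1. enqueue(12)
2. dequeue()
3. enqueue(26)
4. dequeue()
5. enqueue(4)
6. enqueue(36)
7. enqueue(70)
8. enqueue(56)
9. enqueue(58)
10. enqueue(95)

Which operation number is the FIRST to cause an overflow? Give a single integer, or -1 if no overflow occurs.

Answer: 10

Derivation:
1. enqueue(12): size=1
2. dequeue(): size=0
3. enqueue(26): size=1
4. dequeue(): size=0
5. enqueue(4): size=1
6. enqueue(36): size=2
7. enqueue(70): size=3
8. enqueue(56): size=4
9. enqueue(58): size=5
10. enqueue(95): size=5=cap → OVERFLOW (fail)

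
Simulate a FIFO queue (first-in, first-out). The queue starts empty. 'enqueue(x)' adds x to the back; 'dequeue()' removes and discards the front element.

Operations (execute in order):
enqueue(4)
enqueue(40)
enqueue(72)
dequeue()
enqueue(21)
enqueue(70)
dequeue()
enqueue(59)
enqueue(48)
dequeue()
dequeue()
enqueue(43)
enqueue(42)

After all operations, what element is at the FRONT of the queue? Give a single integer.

Answer: 70

Derivation:
enqueue(4): queue = [4]
enqueue(40): queue = [4, 40]
enqueue(72): queue = [4, 40, 72]
dequeue(): queue = [40, 72]
enqueue(21): queue = [40, 72, 21]
enqueue(70): queue = [40, 72, 21, 70]
dequeue(): queue = [72, 21, 70]
enqueue(59): queue = [72, 21, 70, 59]
enqueue(48): queue = [72, 21, 70, 59, 48]
dequeue(): queue = [21, 70, 59, 48]
dequeue(): queue = [70, 59, 48]
enqueue(43): queue = [70, 59, 48, 43]
enqueue(42): queue = [70, 59, 48, 43, 42]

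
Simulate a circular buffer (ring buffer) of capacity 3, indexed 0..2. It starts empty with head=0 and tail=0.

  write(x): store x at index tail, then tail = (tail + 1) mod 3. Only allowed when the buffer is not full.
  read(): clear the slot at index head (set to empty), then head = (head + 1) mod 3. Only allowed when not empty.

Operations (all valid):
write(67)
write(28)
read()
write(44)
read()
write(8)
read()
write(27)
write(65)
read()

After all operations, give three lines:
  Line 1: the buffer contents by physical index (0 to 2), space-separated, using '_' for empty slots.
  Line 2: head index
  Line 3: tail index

write(67): buf=[67 _ _], head=0, tail=1, size=1
write(28): buf=[67 28 _], head=0, tail=2, size=2
read(): buf=[_ 28 _], head=1, tail=2, size=1
write(44): buf=[_ 28 44], head=1, tail=0, size=2
read(): buf=[_ _ 44], head=2, tail=0, size=1
write(8): buf=[8 _ 44], head=2, tail=1, size=2
read(): buf=[8 _ _], head=0, tail=1, size=1
write(27): buf=[8 27 _], head=0, tail=2, size=2
write(65): buf=[8 27 65], head=0, tail=0, size=3
read(): buf=[_ 27 65], head=1, tail=0, size=2

Answer: _ 27 65
1
0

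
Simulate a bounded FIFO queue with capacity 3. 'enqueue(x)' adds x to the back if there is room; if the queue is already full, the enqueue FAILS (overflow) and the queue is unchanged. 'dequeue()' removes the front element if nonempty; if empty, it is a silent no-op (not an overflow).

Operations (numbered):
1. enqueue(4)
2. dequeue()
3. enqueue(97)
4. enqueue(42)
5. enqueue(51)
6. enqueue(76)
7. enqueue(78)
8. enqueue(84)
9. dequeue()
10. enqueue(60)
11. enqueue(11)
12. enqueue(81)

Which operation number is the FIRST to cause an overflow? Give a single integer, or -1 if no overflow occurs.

1. enqueue(4): size=1
2. dequeue(): size=0
3. enqueue(97): size=1
4. enqueue(42): size=2
5. enqueue(51): size=3
6. enqueue(76): size=3=cap → OVERFLOW (fail)
7. enqueue(78): size=3=cap → OVERFLOW (fail)
8. enqueue(84): size=3=cap → OVERFLOW (fail)
9. dequeue(): size=2
10. enqueue(60): size=3
11. enqueue(11): size=3=cap → OVERFLOW (fail)
12. enqueue(81): size=3=cap → OVERFLOW (fail)

Answer: 6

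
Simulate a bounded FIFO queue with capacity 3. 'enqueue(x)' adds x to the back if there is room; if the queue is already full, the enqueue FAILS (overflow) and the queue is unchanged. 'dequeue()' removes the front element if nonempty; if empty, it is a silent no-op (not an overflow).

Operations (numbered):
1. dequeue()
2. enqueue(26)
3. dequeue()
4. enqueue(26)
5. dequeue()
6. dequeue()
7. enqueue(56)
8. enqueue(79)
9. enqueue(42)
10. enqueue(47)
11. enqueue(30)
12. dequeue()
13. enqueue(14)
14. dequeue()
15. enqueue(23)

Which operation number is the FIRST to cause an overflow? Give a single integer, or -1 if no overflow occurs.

Answer: 10

Derivation:
1. dequeue(): empty, no-op, size=0
2. enqueue(26): size=1
3. dequeue(): size=0
4. enqueue(26): size=1
5. dequeue(): size=0
6. dequeue(): empty, no-op, size=0
7. enqueue(56): size=1
8. enqueue(79): size=2
9. enqueue(42): size=3
10. enqueue(47): size=3=cap → OVERFLOW (fail)
11. enqueue(30): size=3=cap → OVERFLOW (fail)
12. dequeue(): size=2
13. enqueue(14): size=3
14. dequeue(): size=2
15. enqueue(23): size=3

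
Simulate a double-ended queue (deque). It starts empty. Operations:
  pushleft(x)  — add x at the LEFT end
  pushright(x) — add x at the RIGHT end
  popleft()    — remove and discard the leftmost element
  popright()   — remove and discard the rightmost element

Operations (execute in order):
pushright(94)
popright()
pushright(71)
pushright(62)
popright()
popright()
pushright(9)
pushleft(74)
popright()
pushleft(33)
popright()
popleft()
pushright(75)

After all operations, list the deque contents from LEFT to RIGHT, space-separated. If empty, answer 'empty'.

Answer: 75

Derivation:
pushright(94): [94]
popright(): []
pushright(71): [71]
pushright(62): [71, 62]
popright(): [71]
popright(): []
pushright(9): [9]
pushleft(74): [74, 9]
popright(): [74]
pushleft(33): [33, 74]
popright(): [33]
popleft(): []
pushright(75): [75]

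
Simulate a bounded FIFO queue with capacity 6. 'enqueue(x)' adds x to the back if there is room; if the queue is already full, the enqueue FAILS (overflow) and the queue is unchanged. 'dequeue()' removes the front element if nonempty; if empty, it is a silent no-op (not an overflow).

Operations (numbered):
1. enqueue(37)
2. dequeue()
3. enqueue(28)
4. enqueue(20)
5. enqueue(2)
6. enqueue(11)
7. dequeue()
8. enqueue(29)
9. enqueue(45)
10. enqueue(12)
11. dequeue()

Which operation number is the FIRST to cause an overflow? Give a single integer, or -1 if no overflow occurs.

Answer: -1

Derivation:
1. enqueue(37): size=1
2. dequeue(): size=0
3. enqueue(28): size=1
4. enqueue(20): size=2
5. enqueue(2): size=3
6. enqueue(11): size=4
7. dequeue(): size=3
8. enqueue(29): size=4
9. enqueue(45): size=5
10. enqueue(12): size=6
11. dequeue(): size=5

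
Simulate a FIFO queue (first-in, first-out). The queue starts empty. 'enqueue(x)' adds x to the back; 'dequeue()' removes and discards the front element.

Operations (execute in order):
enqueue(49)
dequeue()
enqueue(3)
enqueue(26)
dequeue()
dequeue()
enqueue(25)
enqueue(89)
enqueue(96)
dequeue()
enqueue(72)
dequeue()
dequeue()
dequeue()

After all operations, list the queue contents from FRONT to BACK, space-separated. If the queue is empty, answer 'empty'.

Answer: empty

Derivation:
enqueue(49): [49]
dequeue(): []
enqueue(3): [3]
enqueue(26): [3, 26]
dequeue(): [26]
dequeue(): []
enqueue(25): [25]
enqueue(89): [25, 89]
enqueue(96): [25, 89, 96]
dequeue(): [89, 96]
enqueue(72): [89, 96, 72]
dequeue(): [96, 72]
dequeue(): [72]
dequeue(): []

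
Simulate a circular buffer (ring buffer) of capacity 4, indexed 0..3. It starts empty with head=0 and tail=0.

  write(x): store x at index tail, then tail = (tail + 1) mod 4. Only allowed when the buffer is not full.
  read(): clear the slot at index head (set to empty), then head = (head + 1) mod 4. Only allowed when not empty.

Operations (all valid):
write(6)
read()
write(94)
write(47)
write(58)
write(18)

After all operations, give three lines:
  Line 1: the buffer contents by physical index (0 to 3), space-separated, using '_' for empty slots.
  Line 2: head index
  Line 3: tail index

write(6): buf=[6 _ _ _], head=0, tail=1, size=1
read(): buf=[_ _ _ _], head=1, tail=1, size=0
write(94): buf=[_ 94 _ _], head=1, tail=2, size=1
write(47): buf=[_ 94 47 _], head=1, tail=3, size=2
write(58): buf=[_ 94 47 58], head=1, tail=0, size=3
write(18): buf=[18 94 47 58], head=1, tail=1, size=4

Answer: 18 94 47 58
1
1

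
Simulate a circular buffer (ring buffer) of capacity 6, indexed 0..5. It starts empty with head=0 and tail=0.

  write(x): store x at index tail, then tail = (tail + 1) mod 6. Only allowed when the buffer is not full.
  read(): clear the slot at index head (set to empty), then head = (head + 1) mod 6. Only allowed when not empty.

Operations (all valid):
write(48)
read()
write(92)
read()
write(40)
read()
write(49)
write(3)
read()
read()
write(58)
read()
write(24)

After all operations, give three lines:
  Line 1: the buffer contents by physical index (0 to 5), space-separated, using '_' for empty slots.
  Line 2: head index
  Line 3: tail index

write(48): buf=[48 _ _ _ _ _], head=0, tail=1, size=1
read(): buf=[_ _ _ _ _ _], head=1, tail=1, size=0
write(92): buf=[_ 92 _ _ _ _], head=1, tail=2, size=1
read(): buf=[_ _ _ _ _ _], head=2, tail=2, size=0
write(40): buf=[_ _ 40 _ _ _], head=2, tail=3, size=1
read(): buf=[_ _ _ _ _ _], head=3, tail=3, size=0
write(49): buf=[_ _ _ 49 _ _], head=3, tail=4, size=1
write(3): buf=[_ _ _ 49 3 _], head=3, tail=5, size=2
read(): buf=[_ _ _ _ 3 _], head=4, tail=5, size=1
read(): buf=[_ _ _ _ _ _], head=5, tail=5, size=0
write(58): buf=[_ _ _ _ _ 58], head=5, tail=0, size=1
read(): buf=[_ _ _ _ _ _], head=0, tail=0, size=0
write(24): buf=[24 _ _ _ _ _], head=0, tail=1, size=1

Answer: 24 _ _ _ _ _
0
1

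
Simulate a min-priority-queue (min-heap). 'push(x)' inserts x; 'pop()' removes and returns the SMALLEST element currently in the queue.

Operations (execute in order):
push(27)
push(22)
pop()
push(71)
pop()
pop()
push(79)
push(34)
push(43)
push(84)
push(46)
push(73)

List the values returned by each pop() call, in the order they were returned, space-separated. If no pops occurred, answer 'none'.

push(27): heap contents = [27]
push(22): heap contents = [22, 27]
pop() → 22: heap contents = [27]
push(71): heap contents = [27, 71]
pop() → 27: heap contents = [71]
pop() → 71: heap contents = []
push(79): heap contents = [79]
push(34): heap contents = [34, 79]
push(43): heap contents = [34, 43, 79]
push(84): heap contents = [34, 43, 79, 84]
push(46): heap contents = [34, 43, 46, 79, 84]
push(73): heap contents = [34, 43, 46, 73, 79, 84]

Answer: 22 27 71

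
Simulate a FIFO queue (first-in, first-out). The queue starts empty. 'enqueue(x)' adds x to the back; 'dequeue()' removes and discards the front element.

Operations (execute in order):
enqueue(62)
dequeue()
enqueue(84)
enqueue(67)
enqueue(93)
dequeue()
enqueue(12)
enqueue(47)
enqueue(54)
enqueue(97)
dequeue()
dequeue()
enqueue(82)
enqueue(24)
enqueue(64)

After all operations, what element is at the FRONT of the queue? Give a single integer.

enqueue(62): queue = [62]
dequeue(): queue = []
enqueue(84): queue = [84]
enqueue(67): queue = [84, 67]
enqueue(93): queue = [84, 67, 93]
dequeue(): queue = [67, 93]
enqueue(12): queue = [67, 93, 12]
enqueue(47): queue = [67, 93, 12, 47]
enqueue(54): queue = [67, 93, 12, 47, 54]
enqueue(97): queue = [67, 93, 12, 47, 54, 97]
dequeue(): queue = [93, 12, 47, 54, 97]
dequeue(): queue = [12, 47, 54, 97]
enqueue(82): queue = [12, 47, 54, 97, 82]
enqueue(24): queue = [12, 47, 54, 97, 82, 24]
enqueue(64): queue = [12, 47, 54, 97, 82, 24, 64]

Answer: 12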